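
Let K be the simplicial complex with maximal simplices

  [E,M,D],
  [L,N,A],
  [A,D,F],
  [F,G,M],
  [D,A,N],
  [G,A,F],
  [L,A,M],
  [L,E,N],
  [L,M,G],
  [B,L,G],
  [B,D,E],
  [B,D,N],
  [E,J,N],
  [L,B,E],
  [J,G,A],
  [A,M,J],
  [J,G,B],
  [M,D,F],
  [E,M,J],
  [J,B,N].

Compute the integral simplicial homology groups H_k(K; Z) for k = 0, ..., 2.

Take the total order A < B < D < E < F < G < J < L < M < N on the vertex set. Then K (dimension 2) consists of the simplices:

  0-simplices (10): A, B, D, E, F, G, J, L, M, N
  1-simplices (30): AD, AF, AG, AJ, AL, AM, AN, BD, BE, BG, BJ, BL, BN, DE, DF, DM, DN, EJ, EL, EM, EN, FG, FM, GJ, GL, GM, JM, JN, LM, LN
  2-simplices (20): ADF, ADN, AFG, AGJ, AJM, ALM, ALN, BDE, BDN, BEL, BGJ, BGL, BJN, DEM, DFM, EJM, EJN, ELN, FGM, GLM

so the chain groups are C_0 ≅ Z^10, C_1 ≅ Z^30, C_2 ≅ Z^20.

Boundary ∂_1: C_1 → C_0 sends each edge [p,q] (with p < q) to q − p.
As a 10×30 matrix over Z this has rank 9, with invariant factors (1,1,1,1,1,1,1,1,1).

The boundary map ∂_2: C_2 → C_1 maps a triangle to the signed sum of its edges. For instance
  ∂AFG = FG − AG + AF,
  ∂GLM = LM − GM + GL.
The 30×20 boundary matrix has rank 20 and Smith normal form diag(1,1,1,1,1,1,1,1,1,1,1,1,1,1,1,1,1,1,1,2).

Computing H_k = (kernel of ∂_k) / (image of ∂_{k+1}):

  H_0: rank C_0 − rank ∂_1 = 10 − 9 = 1, and the invariant factors of ∂_1 are all 1, so H_0 ≅ Z.
  H_1: rank ker ∂_1 − rank ∂_2 = (30 − 9) − 20 = 1, and ∂_2 has invariant factor 2 > 1, so H_1 ≅ Z ⊕ Z/2.
  H_2: rank ker ∂_2 − rank ∂_3 = (20 − 20) − 0 = 0, and there is no ∂_3, so H_2 ≅ 0.

As a check, the Euler characteristic is 10 − 30 + 20 = 0, which agrees with 1 − 1 + 0 = 0.
(K is a triangulation of the Klein bottle.)

H_0 = Z,  H_1 = Z ⊕ Z/2,  H_2 = 0.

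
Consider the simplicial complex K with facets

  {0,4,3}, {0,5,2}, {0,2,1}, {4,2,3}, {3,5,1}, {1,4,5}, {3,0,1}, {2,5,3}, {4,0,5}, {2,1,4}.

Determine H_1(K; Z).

Order the vertices as 0 < 1 < 2 < 3 < 4 < 5. Listing each simplex with vertices in this order, K has dimension 2 with simplices:

  0-simplices (6): [0], [1], [2], [3], [4], [5]
  1-simplices (15): [0,1], [0,2], [0,3], [0,4], [0,5], [1,2], [1,3], [1,4], [1,5], [2,3], [2,4], [2,5], [3,4], [3,5], [4,5]
  2-simplices (10): [0,1,2], [0,1,3], [0,2,5], [0,3,4], [0,4,5], [1,2,4], [1,3,5], [1,4,5], [2,3,4], [2,3,5]

giving chain groups C_0 ≅ Z^6, C_1 ≅ Z^15, C_2 ≅ Z^10.

Boundary ∂_1: C_1 → C_0 is given by ∂[p,q] = [q] − [p].
The resulting 6×15 matrix has rank 5, and its Smith normal form has invariant factors (1,1,1,1,1).

The boundary map ∂_2: C_2 → C_1 acts by ∂[p,q,r] = [q,r] − [p,r] + [p,q]. For instance
  ∂[0,1,3] = [1,3] − [0,3] + [0,1],
  ∂[0,4,5] = [4,5] − [0,5] + [0,4].
This gives a 15×10 integer matrix of rank 10; reducing to Smith normal form yields diagonal entries (1,1,1,1,1,1,1,1,1,2).

Reading off H_k = ker ∂_k / im ∂_{k+1}:

  H_1: rank ker ∂_1 − rank ∂_2 = (15 − 5) − 10 = 0, and ∂_2 has invariant factor 2 > 1, so H_1 = Z/2.

H_1 ≅ Z/2.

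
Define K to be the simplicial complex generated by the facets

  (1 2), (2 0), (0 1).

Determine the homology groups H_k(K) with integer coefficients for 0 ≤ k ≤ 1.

We work with the vertex ordering 0 < 1 < 2. The simplices of K, each written with vertices in increasing order, are:

  0-simplices (3): [0], [1], [2]
  1-simplices (3): [0,1], [0,2], [1,2]

Hence C_0 ≅ Z^3, C_1 ≅ Z^3.

The boundary map ∂_1: C_1 → C_0 maps an edge to its endpoints' difference, ∂[p,q] = q − p. For instance
  ∂[0,2] = [2] − [0].
As a 3×3 matrix over Z this has rank 2, with invariant factors (1,1).

Now H_k = ker ∂_k / im ∂_{k+1}, so:

  H_0: rank C_0 − rank ∂_1 = 3 − 2 = 1, and the invariant factors of ∂_1 are all 1, so H_0 = Z.
  H_1: rank ker ∂_1 − rank ∂_2 = (3 − 2) − 0 = 1, and there is no ∂_2, so H_1 = Z.

As a check, the Euler characteristic is 3 − 3 = 0, which agrees with 1 − 1 = 0.

H_0 ≅ Z,  H_1 ≅ Z.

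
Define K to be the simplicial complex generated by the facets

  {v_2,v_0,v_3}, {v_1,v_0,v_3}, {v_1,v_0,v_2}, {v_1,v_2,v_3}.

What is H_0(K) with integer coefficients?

H_0 = Z.

Order the vertices as v_0 < v_1 < v_2 < v_3. Listing each simplex with vertices in this order, K has dimension 2 with simplices:

  0-simplices (4): [v_0], [v_1], [v_2], [v_3]
  1-simplices (6): [v_0,v_1], [v_0,v_2], [v_0,v_3], [v_1,v_2], [v_1,v_3], [v_2,v_3]
  2-simplices (4): [v_0,v_1,v_2], [v_0,v_1,v_3], [v_0,v_2,v_3], [v_1,v_2,v_3]

Hence C_0 ≅ Z^4, C_1 ≅ Z^6, C_2 ≅ Z^4.

Boundary ∂_1: C_1 → C_0 maps an edge to its endpoints' difference, ∂[p,q] = q − p.
The resulting 4×6 matrix has rank 3, and its Smith normal form has invariant factors (1,1,1).

The boundary map ∂_2: C_2 → C_1 sends each 2-simplex [p,q,r] to [q,r] − [p,r] + [p,q]. For instance
  ∂[v_1,v_2,v_3] = [v_2,v_3] − [v_1,v_3] + [v_1,v_2],
  ∂[v_0,v_2,v_3] = [v_2,v_3] − [v_0,v_3] + [v_0,v_2].
This gives a 6×4 integer matrix of rank 3; reducing to Smith normal form yields diagonal entries (1,1,1).

Now H_k = ker ∂_k / im ∂_{k+1}, so:

  H_0: rank C_0 − rank ∂_1 = 4 − 3 = 1, and the invariant factors of ∂_1 are all 1, so H_0 ≅ Z.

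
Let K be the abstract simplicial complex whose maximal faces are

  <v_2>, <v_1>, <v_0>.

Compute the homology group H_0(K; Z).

H_0 ≅ Z^3.

Order the vertices as v_0 < v_1 < v_2. Listing each simplex with vertices in this order, K has dimension 0 with simplices:

  0-simplices (3): [v_0], [v_1], [v_2]

Hence C_0 ≅ Z^3.

Now H_k = ker ∂_k / im ∂_{k+1}, so:

  H_0: rank C_0 − rank ∂_1 = 3 − 0 = 3, and there is no ∂_1, so H_0 = Z^3.

(K is a triangulation of a set of 3 points.)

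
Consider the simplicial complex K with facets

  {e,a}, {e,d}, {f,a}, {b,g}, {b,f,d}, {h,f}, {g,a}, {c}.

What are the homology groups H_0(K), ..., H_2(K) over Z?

H_0 ≅ Z^2,  H_1 ≅ Z^2,  H_2 = 0.

Order the vertices as a < b < c < d < e < f < g < h. Listing each simplex with vertices in this order, K has dimension 2 with simplices:

  0-simplices (8): a, b, c, d, e, f, g, h
  1-simplices (9): ae, af, ag, bd, bf, bg, de, df, fh
  2-simplices (1): bdf

so the chain groups are C_0 ≅ Z^8, C_1 ≅ Z^9, C_2 ≅ Z^1.

∂_1: C_1 → C_0 maps an edge to its endpoints' difference, ∂[p,q] = q − p. For instance
  ∂ae = e − a.
This gives a 8×9 integer matrix of rank 6; reducing to Smith normal form yields diagonal entries (1,1,1,1,1,1).

The boundary map ∂_2: C_2 → C_1 maps a triangle to the signed sum of its edges. For instance
  ∂bdf = df − bf + bd.
This gives a 9×1 integer matrix of rank 1; reducing to Smith normal form yields diagonal entries (1).

From H_k ≅ ker(∂_k) / im(∂_{k+1}) we obtain:

  H_0: rank C_0 − rank ∂_1 = 8 − 6 = 2, and the invariant factors of ∂_1 are all 1, so H_0 = Z^2.
  H_1: rank ker ∂_1 − rank ∂_2 = (9 − 6) − 1 = 2, and the invariant factors of ∂_2 are all 1, so H_1 = Z^2.
  H_2: rank ker ∂_2 − rank ∂_3 = (1 − 1) − 0 = 0, and there is no ∂_3, so H_2 = 0.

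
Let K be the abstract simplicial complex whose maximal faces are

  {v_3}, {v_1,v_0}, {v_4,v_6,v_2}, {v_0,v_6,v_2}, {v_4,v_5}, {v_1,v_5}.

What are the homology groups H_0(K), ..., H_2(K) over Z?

Take the total order v_0 < v_1 < v_2 < v_3 < v_4 < v_5 < v_6 on the vertex set. Then K (dimension 2) consists of the simplices:

  0-simplices (7): [v_0], [v_1], [v_2], [v_3], [v_4], [v_5], [v_6]
  1-simplices (8): [v_0,v_1], [v_0,v_2], [v_0,v_6], [v_1,v_5], [v_2,v_4], [v_2,v_6], [v_4,v_5], [v_4,v_6]
  2-simplices (2): [v_0,v_2,v_6], [v_2,v_4,v_6]

so the chain groups are C_0 ≅ Z^7, C_1 ≅ Z^8, C_2 ≅ Z^2.

The boundary map ∂_1: C_1 → C_0 sends each edge [p,q] (with p < q) to q − p. For instance
  ∂[v_4,v_6] = [v_6] − [v_4].
As a 7×8 matrix over Z this has rank 5, with invariant factors (1,1,1,1,1).

The boundary map ∂_2: C_2 → C_1 maps a triangle to the signed sum of its edges. For instance
  ∂[v_0,v_2,v_6] = [v_2,v_6] − [v_0,v_6] + [v_0,v_2],
  ∂[v_2,v_4,v_6] = [v_4,v_6] − [v_2,v_6] + [v_2,v_4].
This gives a 8×2 integer matrix of rank 2; reducing to Smith normal form yields diagonal entries (1,1).

Now H_k = ker ∂_k / im ∂_{k+1}, so:

  H_0: rank C_0 − rank ∂_1 = 7 − 5 = 2, and the invariant factors of ∂_1 are all 1, so H_0 ≅ Z^2.
  H_1: rank ker ∂_1 − rank ∂_2 = (8 − 5) − 2 = 1, and the invariant factors of ∂_2 are all 1, so H_1 ≅ Z.
  H_2: rank ker ∂_2 − rank ∂_3 = (2 − 2) − 0 = 0, and there is no ∂_3, so H_2 ≅ 0.

H_0 = Z^2,  H_1 = Z,  H_2 = 0.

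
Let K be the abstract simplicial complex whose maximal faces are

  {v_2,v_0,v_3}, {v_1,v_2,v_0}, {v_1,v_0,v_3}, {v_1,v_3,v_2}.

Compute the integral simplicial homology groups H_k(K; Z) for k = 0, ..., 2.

H_0 = Z,  H_1 = 0,  H_2 = Z.

Order the vertices as v_0 < v_1 < v_2 < v_3. Listing each simplex with vertices in this order, K has dimension 2 with simplices:

  0-simplices (4): [v_0], [v_1], [v_2], [v_3]
  1-simplices (6): [v_0,v_1], [v_0,v_2], [v_0,v_3], [v_1,v_2], [v_1,v_3], [v_2,v_3]
  2-simplices (4): [v_0,v_1,v_2], [v_0,v_1,v_3], [v_0,v_2,v_3], [v_1,v_2,v_3]

Hence C_0 ≅ Z^4, C_1 ≅ Z^6, C_2 ≅ Z^4.

∂_1: C_1 → C_0 is given by ∂[p,q] = [q] − [p]. For instance
  ∂[v_0,v_2] = [v_2] − [v_0].
The 4×6 boundary matrix has rank 3 and Smith normal form diag(1,1,1).

∂_2: C_2 → C_1 maps a triangle to the signed sum of its edges. For instance
  ∂[v_0,v_2,v_3] = [v_2,v_3] − [v_0,v_3] + [v_0,v_2],
  ∂[v_1,v_2,v_3] = [v_2,v_3] − [v_1,v_3] + [v_1,v_2].
The 6×4 boundary matrix has rank 3 and Smith normal form diag(1,1,1).

Now H_k = ker ∂_k / im ∂_{k+1}, so:

  H_0: rank C_0 − rank ∂_1 = 4 − 3 = 1, and the invariant factors of ∂_1 are all 1, so H_0 ≅ Z.
  H_1: rank ker ∂_1 − rank ∂_2 = (6 − 3) − 3 = 0, and the invariant factors of ∂_2 are all 1, so H_1 ≅ 0.
  H_2: rank ker ∂_2 − rank ∂_3 = (4 − 3) − 0 = 1, and there is no ∂_3, so H_2 ≅ Z.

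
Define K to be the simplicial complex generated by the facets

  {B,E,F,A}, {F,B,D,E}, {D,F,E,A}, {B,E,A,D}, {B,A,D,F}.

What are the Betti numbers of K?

Fix the vertex order A < B < D < E < F and write every simplex with vertices in increasing order. Then dim K = 3 and the simplices of K are:

  0-simplices (5): A, B, D, E, F
  1-simplices (10): AB, AD, AE, AF, BD, BE, BF, DE, DF, EF
  2-simplices (10): ABD, ABE, ABF, ADE, ADF, AEF, BDE, BDF, BEF, DEF
  3-simplices (5): ABDE, ABDF, ABEF, ADEF, BDEF

giving chain groups C_0 ≅ Z^5, C_1 ≅ Z^10, C_2 ≅ Z^10, C_3 ≅ Z^5.

Boundary ∂_1: C_1 → C_0 is given by ∂[p,q] = [q] − [p]. For instance
  ∂BF = F − B.
The resulting 5×10 matrix has rank 4, and its Smith normal form has invariant factors (1,1,1,1).

∂_2: C_2 → C_1 sends each 2-simplex [p,q,r] to [q,r] − [p,r] + [p,q]. For instance
  ∂ADF = DF − AF + AD,
  ∂BDE = DE − BE + BD.
This gives a 10×10 integer matrix of rank 6; reducing to Smith normal form yields diagonal entries (1,1,1,1,1,1).

Boundary ∂_3: C_3 → C_2 sends each 3-simplex σ to the alternating sum Σ_i (−1)^i (σ with its i-th vertex removed). For instance
  ∂ABDF = BDF − ADF + ABF − ABD,
  ∂ADEF = DEF − AEF + ADF − ADE.
As a 10×5 matrix over Z this has rank 4, with invariant factors (1,1,1,1).

Now H_k = ker ∂_k / im ∂_{k+1}, so:

  H_0: rank C_0 − rank ∂_1 = 5 − 4 = 1, and the invariant factors of ∂_1 are all 1, so H_0 = Z.
  H_1: rank ker ∂_1 − rank ∂_2 = (10 − 4) − 6 = 0, and the invariant factors of ∂_2 are all 1, so H_1 = 0.
  H_2: rank ker ∂_2 − rank ∂_3 = (10 − 6) − 4 = 0, and the invariant factors of ∂_3 are all 1, so H_2 = 0.
  H_3: rank ker ∂_3 − rank ∂_4 = (5 − 4) − 0 = 1, and there is no ∂_4, so H_3 = Z.

(K is a triangulation of the 3-sphere S^3.)

Hence the Betti numbers are b_0 = 1, b_1 = 0, b_2 = 0, b_3 = 1.

b_0 = 1, b_1 = 0, b_2 = 0, b_3 = 1.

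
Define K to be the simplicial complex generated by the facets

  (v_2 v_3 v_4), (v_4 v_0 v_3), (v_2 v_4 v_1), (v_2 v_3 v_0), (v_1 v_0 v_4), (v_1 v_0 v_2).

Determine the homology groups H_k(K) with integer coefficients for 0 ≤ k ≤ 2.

We work with the vertex ordering v_0 < v_1 < v_2 < v_3 < v_4. The simplices of K, each written with vertices in increasing order, are:

  0-simplices (5): [v_0], [v_1], [v_2], [v_3], [v_4]
  1-simplices (9): [v_0,v_1], [v_0,v_2], [v_0,v_3], [v_0,v_4], [v_1,v_2], [v_1,v_4], [v_2,v_3], [v_2,v_4], [v_3,v_4]
  2-simplices (6): [v_0,v_1,v_2], [v_0,v_1,v_4], [v_0,v_2,v_3], [v_0,v_3,v_4], [v_1,v_2,v_4], [v_2,v_3,v_4]

so the chain groups are C_0 ≅ Z^5, C_1 ≅ Z^9, C_2 ≅ Z^6.

The boundary map ∂_1: C_1 → C_0 maps an edge to its endpoints' difference, ∂[p,q] = q − p. For instance
  ∂[v_0,v_2] = [v_2] − [v_0].
The 5×9 boundary matrix has rank 4 and Smith normal form diag(1,1,1,1).

∂_2: C_2 → C_1 maps a triangle to the signed sum of its edges. For instance
  ∂[v_0,v_3,v_4] = [v_3,v_4] − [v_0,v_4] + [v_0,v_3],
  ∂[v_0,v_1,v_4] = [v_1,v_4] − [v_0,v_4] + [v_0,v_1].
This gives a 9×6 integer matrix of rank 5; reducing to Smith normal form yields diagonal entries (1,1,1,1,1).

Now H_k = ker ∂_k / im ∂_{k+1}, so:

  H_0: rank C_0 − rank ∂_1 = 5 − 4 = 1, and the invariant factors of ∂_1 are all 1, so H_0 = Z.
  H_1: rank ker ∂_1 − rank ∂_2 = (9 − 4) − 5 = 0, and the invariant factors of ∂_2 are all 1, so H_1 = 0.
  H_2: rank ker ∂_2 − rank ∂_3 = (6 − 5) − 0 = 1, and there is no ∂_3, so H_2 = Z.

As a check, the Euler characteristic is 5 − 9 + 6 = 2, which agrees with 1 − 0 + 1 = 2.

H_0 ≅ Z,  H_1 = 0,  H_2 ≅ Z.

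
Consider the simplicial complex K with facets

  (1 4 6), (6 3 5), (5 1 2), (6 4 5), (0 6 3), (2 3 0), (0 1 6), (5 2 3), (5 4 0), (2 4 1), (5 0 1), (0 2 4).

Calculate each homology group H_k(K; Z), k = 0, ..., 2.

H_0 ≅ Z,  H_1 ≅ Z/2,  H_2 = 0.

We work with the vertex ordering 0 < 1 < 2 < 3 < 4 < 5 < 6. The simplices of K, each written with vertices in increasing order, are:

  0-simplices (7): [0], [1], [2], [3], [4], [5], [6]
  1-simplices (18): [0,1], [0,2], [0,3], [0,4], [0,5], [0,6], [1,2], [1,4], [1,5], [1,6], [2,3], [2,4], [2,5], [3,5], [3,6], [4,5], [4,6], [5,6]
  2-simplices (12): [0,1,5], [0,1,6], [0,2,3], [0,2,4], [0,3,6], [0,4,5], [1,2,4], [1,2,5], [1,4,6], [2,3,5], [3,5,6], [4,5,6]

giving chain groups C_0 ≅ Z^7, C_1 ≅ Z^18, C_2 ≅ Z^12.

∂_1: C_1 → C_0 is given by ∂[p,q] = [q] − [p]. For instance
  ∂[5,6] = [6] − [5].
The 7×18 boundary matrix has rank 6 and Smith normal form diag(1,1,1,1,1,1).

Boundary ∂_2: C_2 → C_1 sends each 2-simplex [p,q,r] to [q,r] − [p,r] + [p,q]. For instance
  ∂[4,5,6] = [5,6] − [4,6] + [4,5],
  ∂[1,2,4] = [2,4] − [1,4] + [1,2].
The resulting 18×12 matrix has rank 12, and its Smith normal form has invariant factors (1,1,1,1,1,1,1,1,1,1,1,2).

From H_k ≅ ker(∂_k) / im(∂_{k+1}) we obtain:

  H_0: rank C_0 − rank ∂_1 = 7 − 6 = 1, and the invariant factors of ∂_1 are all 1, so H_0 ≅ Z.
  H_1: rank ker ∂_1 − rank ∂_2 = (18 − 6) − 12 = 0, and ∂_2 has invariant factor 2 > 1, so H_1 ≅ Z/2.
  H_2: rank ker ∂_2 − rank ∂_3 = (12 − 12) − 0 = 0, and there is no ∂_3, so H_2 ≅ 0.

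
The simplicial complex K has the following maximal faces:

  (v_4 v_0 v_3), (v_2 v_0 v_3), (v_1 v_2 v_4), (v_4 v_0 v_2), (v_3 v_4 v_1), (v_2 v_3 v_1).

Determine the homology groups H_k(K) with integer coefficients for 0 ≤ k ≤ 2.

K has 5 vertices, 9 edges, 6 triangles.
rank ∂_0 = 0, rank ∂_1 = 4 ⇒ b_0 = 5 − 0 − 4 = 1; all invariant factors of ∂_1 are 1 so no torsion. So H_0 ≅ Z.
rank ∂_1 = 4, rank ∂_2 = 5 ⇒ b_1 = 9 − 4 − 5 = 0; all invariant factors of ∂_2 are 1 so no torsion. So H_1 ≅ 0.
rank ∂_2 = 5, rank ∂_3 = 0 ⇒ b_2 = 6 − 5 − 0 = 1. So H_2 ≅ Z.

H_0 = Z,  H_1 = 0,  H_2 = Z.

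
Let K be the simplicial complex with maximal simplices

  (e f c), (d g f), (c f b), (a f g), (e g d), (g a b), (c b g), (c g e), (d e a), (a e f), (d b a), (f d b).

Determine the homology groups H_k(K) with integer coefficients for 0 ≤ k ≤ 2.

H_0 = Z,  H_1 = Z/2Z,  H_2 = 0.

We work with the vertex ordering a < b < c < d < e < f < g. The simplices of K, each written with vertices in increasing order, are:

  0-simplices (7): a, b, c, d, e, f, g
  1-simplices (18): ab, ad, ae, af, ag, bc, bd, bf, bg, ce, cf, cg, de, df, dg, ef, eg, fg
  2-simplices (12): abd, abg, ade, aef, afg, bcf, bcg, bdf, cef, ceg, deg, dfg

Hence C_0 ≅ Z^7, C_1 ≅ Z^18, C_2 ≅ Z^12.

The boundary map ∂_1: C_1 → C_0 maps an edge to its endpoints' difference, ∂[p,q] = q − p.
The resulting 7×18 matrix has rank 6, and its Smith normal form has invariant factors (1,1,1,1,1,1).

∂_2: C_2 → C_1 sends each 2-simplex [p,q,r] to [q,r] − [p,r] + [p,q]. For instance
  ∂abg = bg − ag + ab,
  ∂aef = ef − af + ae.
This gives a 18×12 integer matrix of rank 12; reducing to Smith normal form yields diagonal entries (1,1,1,1,1,1,1,1,1,1,1,2).

From H_k ≅ ker(∂_k) / im(∂_{k+1}) we obtain:

  H_0: rank C_0 − rank ∂_1 = 7 − 6 = 1, and the invariant factors of ∂_1 are all 1, so H_0 = Z.
  H_1: rank ker ∂_1 − rank ∂_2 = (18 − 6) − 12 = 0, and ∂_2 has invariant factor 2 > 1, so H_1 = Z/2Z.
  H_2: rank ker ∂_2 − rank ∂_3 = (12 − 12) − 0 = 0, and there is no ∂_3, so H_2 = 0.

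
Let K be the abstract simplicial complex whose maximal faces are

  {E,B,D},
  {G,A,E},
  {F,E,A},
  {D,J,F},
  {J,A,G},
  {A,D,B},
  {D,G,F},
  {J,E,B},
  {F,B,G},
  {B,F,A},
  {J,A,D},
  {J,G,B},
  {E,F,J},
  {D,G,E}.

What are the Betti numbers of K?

K has 7 vertices, 21 edges, 14 triangles.
rank ∂_0 = 0, rank ∂_1 = 6 ⇒ b_0 = 7 − 0 − 6 = 1; all invariant factors of ∂_1 are 1 so no torsion. So H_0 ≅ Z.
rank ∂_1 = 6, rank ∂_2 = 13 ⇒ b_1 = 21 − 6 − 13 = 2; all invariant factors of ∂_2 are 1 so no torsion. So H_1 ≅ Z^2.
rank ∂_2 = 13, rank ∂_3 = 0 ⇒ b_2 = 14 − 13 − 0 = 1. So H_2 ≅ Z.

b_0 = 1, b_1 = 2, b_2 = 1.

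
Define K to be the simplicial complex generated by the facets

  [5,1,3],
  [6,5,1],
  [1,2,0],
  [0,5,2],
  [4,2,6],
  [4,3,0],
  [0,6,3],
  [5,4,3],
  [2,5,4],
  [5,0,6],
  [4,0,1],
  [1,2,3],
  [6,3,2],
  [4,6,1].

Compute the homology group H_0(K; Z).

Order the vertices as 0 < 1 < 2 < 3 < 4 < 5 < 6. Listing each simplex with vertices in this order, K has dimension 2 with simplices:

  0-simplices (7): [0], [1], [2], [3], [4], [5], [6]
  1-simplices (21): [0,1], [0,2], [0,3], [0,4], [0,5], [0,6], [1,2], [1,3], [1,4], [1,5], [1,6], [2,3], [2,4], [2,5], [2,6], [3,4], [3,5], [3,6], [4,5], [4,6], [5,6]
  2-simplices (14): [0,1,2], [0,1,4], [0,2,5], [0,3,4], [0,3,6], [0,5,6], [1,2,3], [1,3,5], [1,4,6], [1,5,6], [2,3,6], [2,4,5], [2,4,6], [3,4,5]

so the chain groups are C_0 ≅ Z^7, C_1 ≅ Z^21, C_2 ≅ Z^14.

Boundary ∂_1: C_1 → C_0 sends each edge [p,q] (with p < q) to q − p. For instance
  ∂[2,3] = [3] − [2].
This gives a 7×21 integer matrix of rank 6; reducing to Smith normal form yields diagonal entries (1,1,1,1,1,1).

The boundary map ∂_2: C_2 → C_1 maps a triangle to the signed sum of its edges. For instance
  ∂[0,3,6] = [3,6] − [0,6] + [0,3],
  ∂[0,1,2] = [1,2] − [0,2] + [0,1].
As a 21×14 matrix over Z this has rank 13, with invariant factors (1,1,1,1,1,1,1,1,1,1,1,1,1).

Computing H_k = (kernel of ∂_k) / (image of ∂_{k+1}):

  H_0: rank C_0 − rank ∂_1 = 7 − 6 = 1, and the invariant factors of ∂_1 are all 1, so H_0 = Z.

H_0 ≅ Z.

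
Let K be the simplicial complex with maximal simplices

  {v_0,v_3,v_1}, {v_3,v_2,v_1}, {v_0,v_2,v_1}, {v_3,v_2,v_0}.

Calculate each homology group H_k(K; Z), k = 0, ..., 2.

Order the vertices as v_0 < v_1 < v_2 < v_3. Listing each simplex with vertices in this order, K has dimension 2 with simplices:

  0-simplices (4): [v_0], [v_1], [v_2], [v_3]
  1-simplices (6): [v_0,v_1], [v_0,v_2], [v_0,v_3], [v_1,v_2], [v_1,v_3], [v_2,v_3]
  2-simplices (4): [v_0,v_1,v_2], [v_0,v_1,v_3], [v_0,v_2,v_3], [v_1,v_2,v_3]

Hence C_0 ≅ Z^4, C_1 ≅ Z^6, C_2 ≅ Z^4.

Boundary ∂_1: C_1 → C_0 is given by ∂[p,q] = [q] − [p]. For instance
  ∂[v_1,v_2] = [v_2] − [v_1].
The resulting 4×6 matrix has rank 3, and its Smith normal form has invariant factors (1,1,1).

The boundary map ∂_2: C_2 → C_1 acts by ∂[p,q,r] = [q,r] − [p,r] + [p,q]. For instance
  ∂[v_0,v_1,v_3] = [v_1,v_3] − [v_0,v_3] + [v_0,v_1],
  ∂[v_0,v_1,v_2] = [v_1,v_2] − [v_0,v_2] + [v_0,v_1].
The 6×4 boundary matrix has rank 3 and Smith normal form diag(1,1,1).

Now H_k = ker ∂_k / im ∂_{k+1}, so:

  H_0: rank C_0 − rank ∂_1 = 4 − 3 = 1, and the invariant factors of ∂_1 are all 1, so H_0 ≅ Z.
  H_1: rank ker ∂_1 − rank ∂_2 = (6 − 3) − 3 = 0, and the invariant factors of ∂_2 are all 1, so H_1 ≅ 0.
  H_2: rank ker ∂_2 − rank ∂_3 = (4 − 3) − 0 = 1, and there is no ∂_3, so H_2 ≅ Z.

As a check, the Euler characteristic is 4 − 6 + 4 = 2, which agrees with 1 − 0 + 1 = 2.

H_0 ≅ Z,  H_1 = 0,  H_2 ≅ Z.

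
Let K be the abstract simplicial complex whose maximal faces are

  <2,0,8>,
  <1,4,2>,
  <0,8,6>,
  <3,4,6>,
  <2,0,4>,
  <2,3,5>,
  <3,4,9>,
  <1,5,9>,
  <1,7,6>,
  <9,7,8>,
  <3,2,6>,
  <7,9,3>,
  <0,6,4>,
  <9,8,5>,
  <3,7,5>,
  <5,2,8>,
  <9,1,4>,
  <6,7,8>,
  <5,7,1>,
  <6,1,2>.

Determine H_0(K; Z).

Fix the vertex order 0 < 1 < 2 < 3 < 4 < 5 < 6 < 7 < 8 < 9 and write every simplex with vertices in increasing order. Then dim K = 2 and the simplices of K are:

  0-simplices (10): [0], [1], [2], [3], [4], [5], [6], [7], [8], [9]
  1-simplices (30): (30 of them)
  2-simplices (20): (20 of them)

giving chain groups C_0 ≅ Z^10, C_1 ≅ Z^30, C_2 ≅ Z^20.

Boundary ∂_1: C_1 → C_0 sends each edge [p,q] (with p < q) to q − p.
The resulting 10×30 matrix has rank 9, and its Smith normal form has invariant factors (1,1,1,1,1,1,1,1,1).

∂_2: C_2 → C_1 maps a triangle to the signed sum of its edges. For instance
  ∂[1,4,9] = [4,9] − [1,9] + [1,4],
  ∂[7,8,9] = [8,9] − [7,9] + [7,8].
This gives a 30×20 integer matrix of rank 20; reducing to Smith normal form yields diagonal entries (1,1,1,1,1,1,1,1,1,1,1,1,1,1,1,1,1,1,1,2).

From H_k ≅ ker(∂_k) / im(∂_{k+1}) we obtain:

  H_0: rank C_0 − rank ∂_1 = 10 − 9 = 1, and the invariant factors of ∂_1 are all 1, so H_0 ≅ Z.

H_0 ≅ Z.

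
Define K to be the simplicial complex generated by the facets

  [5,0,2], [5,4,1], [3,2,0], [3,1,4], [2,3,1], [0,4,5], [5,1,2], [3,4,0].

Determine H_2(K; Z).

H_2 ≅ Z.

Take the total order 0 < 1 < 2 < 3 < 4 < 5 on the vertex set. Then K (dimension 2) consists of the simplices:

  0-simplices (6): [0], [1], [2], [3], [4], [5]
  1-simplices (12): [0,2], [0,3], [0,4], [0,5], [1,2], [1,3], [1,4], [1,5], [2,3], [2,5], [3,4], [4,5]
  2-simplices (8): [0,2,3], [0,2,5], [0,3,4], [0,4,5], [1,2,3], [1,2,5], [1,3,4], [1,4,5]

giving chain groups C_0 ≅ Z^6, C_1 ≅ Z^12, C_2 ≅ Z^8.

Boundary ∂_1: C_1 → C_0 is given by ∂[p,q] = [q] − [p]. For instance
  ∂[1,2] = [2] − [1].
This gives a 6×12 integer matrix of rank 5; reducing to Smith normal form yields diagonal entries (1,1,1,1,1).

The boundary map ∂_2: C_2 → C_1 sends each 2-simplex [p,q,r] to [q,r] − [p,r] + [p,q]. For instance
  ∂[1,2,5] = [2,5] − [1,5] + [1,2],
  ∂[0,2,5] = [2,5] − [0,5] + [0,2].
This gives a 12×8 integer matrix of rank 7; reducing to Smith normal form yields diagonal entries (1,1,1,1,1,1,1).

Reading off H_k = ker ∂_k / im ∂_{k+1}:

  H_2: rank ker ∂_2 − rank ∂_3 = (8 − 7) − 0 = 1, and there is no ∂_3, so H_2 ≅ Z.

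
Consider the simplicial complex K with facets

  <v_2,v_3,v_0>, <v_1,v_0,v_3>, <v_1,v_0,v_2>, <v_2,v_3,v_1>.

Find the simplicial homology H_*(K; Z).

H_0 ≅ Z,  H_1 = 0,  H_2 ≅ Z.

We work with the vertex ordering v_0 < v_1 < v_2 < v_3. The simplices of K, each written with vertices in increasing order, are:

  0-simplices (4): [v_0], [v_1], [v_2], [v_3]
  1-simplices (6): [v_0,v_1], [v_0,v_2], [v_0,v_3], [v_1,v_2], [v_1,v_3], [v_2,v_3]
  2-simplices (4): [v_0,v_1,v_2], [v_0,v_1,v_3], [v_0,v_2,v_3], [v_1,v_2,v_3]

giving chain groups C_0 ≅ Z^4, C_1 ≅ Z^6, C_2 ≅ Z^4.

∂_1: C_1 → C_0 is given by ∂[p,q] = [q] − [p]. For instance
  ∂[v_2,v_3] = [v_3] − [v_2].
This gives a 4×6 integer matrix of rank 3; reducing to Smith normal form yields diagonal entries (1,1,1).

∂_2: C_2 → C_1 sends each 2-simplex [p,q,r] to [q,r] − [p,r] + [p,q]. For instance
  ∂[v_0,v_2,v_3] = [v_2,v_3] − [v_0,v_3] + [v_0,v_2],
  ∂[v_0,v_1,v_2] = [v_1,v_2] − [v_0,v_2] + [v_0,v_1].
As a 6×4 matrix over Z this has rank 3, with invariant factors (1,1,1).

Now H_k = ker ∂_k / im ∂_{k+1}, so:

  H_0: rank C_0 − rank ∂_1 = 4 − 3 = 1, and the invariant factors of ∂_1 are all 1, so H_0 = Z.
  H_1: rank ker ∂_1 − rank ∂_2 = (6 − 3) − 3 = 0, and the invariant factors of ∂_2 are all 1, so H_1 = 0.
  H_2: rank ker ∂_2 − rank ∂_3 = (4 − 3) − 0 = 1, and there is no ∂_3, so H_2 = Z.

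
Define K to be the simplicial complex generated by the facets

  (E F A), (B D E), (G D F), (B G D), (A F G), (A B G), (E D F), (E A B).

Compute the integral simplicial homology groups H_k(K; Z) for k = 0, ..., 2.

H_0 = Z,  H_1 = 0,  H_2 = Z.

We work with the vertex ordering A < B < D < E < F < G. The simplices of K, each written with vertices in increasing order, are:

  0-simplices (6): A, B, D, E, F, G
  1-simplices (12): AB, AE, AF, AG, BD, BE, BG, DE, DF, DG, EF, FG
  2-simplices (8): ABE, ABG, AEF, AFG, BDE, BDG, DEF, DFG

Hence C_0 ≅ Z^6, C_1 ≅ Z^12, C_2 ≅ Z^8.

The boundary map ∂_1: C_1 → C_0 is given by ∂[p,q] = [q] − [p]. For instance
  ∂DE = E − D.
This gives a 6×12 integer matrix of rank 5; reducing to Smith normal form yields diagonal entries (1,1,1,1,1).

Boundary ∂_2: C_2 → C_1 sends each 2-simplex [p,q,r] to [q,r] − [p,r] + [p,q]. For instance
  ∂ABG = BG − AG + AB,
  ∂BDG = DG − BG + BD.
The resulting 12×8 matrix has rank 7, and its Smith normal form has invariant factors (1,1,1,1,1,1,1).

Computing H_k = (kernel of ∂_k) / (image of ∂_{k+1}):

  H_0: rank C_0 − rank ∂_1 = 6 − 5 = 1, and the invariant factors of ∂_1 are all 1, so H_0 ≅ Z.
  H_1: rank ker ∂_1 − rank ∂_2 = (12 − 5) − 7 = 0, and the invariant factors of ∂_2 are all 1, so H_1 ≅ 0.
  H_2: rank ker ∂_2 − rank ∂_3 = (8 − 7) − 0 = 1, and there is no ∂_3, so H_2 ≅ Z.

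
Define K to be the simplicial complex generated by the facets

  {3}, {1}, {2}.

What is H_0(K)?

K has 3 vertices.
rank ∂_0 = 0, rank ∂_1 = 0 ⇒ b_0 = 3 − 0 − 0 = 3. So H_0 ≅ Z^3.

H_0 = Z^3.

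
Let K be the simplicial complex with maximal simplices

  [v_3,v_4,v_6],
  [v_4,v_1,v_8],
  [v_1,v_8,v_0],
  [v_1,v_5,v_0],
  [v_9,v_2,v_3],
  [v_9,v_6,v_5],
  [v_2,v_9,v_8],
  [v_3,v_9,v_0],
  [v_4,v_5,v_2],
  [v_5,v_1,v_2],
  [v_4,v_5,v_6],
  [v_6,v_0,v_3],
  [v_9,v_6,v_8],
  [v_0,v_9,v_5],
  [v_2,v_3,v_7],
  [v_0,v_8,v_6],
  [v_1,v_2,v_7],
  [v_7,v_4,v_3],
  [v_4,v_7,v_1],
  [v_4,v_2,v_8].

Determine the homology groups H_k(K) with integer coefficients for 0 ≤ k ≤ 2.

H_0 ≅ Z,  H_1 ≅ Z ⊕ Z/2Z,  H_2 = 0.

K has 10 vertices, 30 edges, 20 triangles.
rank ∂_0 = 0, rank ∂_1 = 9 ⇒ b_0 = 10 − 0 − 9 = 1; all invariant factors of ∂_1 are 1 so no torsion. So H_0 ≅ Z.
rank ∂_1 = 9, rank ∂_2 = 20 ⇒ b_1 = 30 − 9 − 20 = 1; ∂_2 has invariant factor(s) [2] giving torsion. So H_1 ≅ Z ⊕ Z/2Z.
rank ∂_2 = 20, rank ∂_3 = 0 ⇒ b_2 = 20 − 20 − 0 = 0. So H_2 ≅ 0.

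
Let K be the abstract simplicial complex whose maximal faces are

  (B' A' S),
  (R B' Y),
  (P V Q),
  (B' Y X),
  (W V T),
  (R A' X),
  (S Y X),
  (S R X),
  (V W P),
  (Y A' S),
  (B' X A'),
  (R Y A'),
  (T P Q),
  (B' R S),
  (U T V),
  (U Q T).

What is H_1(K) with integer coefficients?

H_1 = Z ⊕ Z/2Z.

Order the vertices as P < Q < R < S < T < U < V < W < X < Y < A' < B'. Listing each simplex with vertices in this order, K has dimension 2 with simplices:

  0-simplices (12): [P], [Q], [R], [S], [T], [U], [V], [W], [X], [Y], [A'], [B']
  1-simplices (27): (27 of them)
  2-simplices (16): [P,Q,T], [P,Q,V], [P,V,W], [Q,T,U], [R,S,X], [R,S,B'], [R,X,A'], [R,Y,A'], [R,Y,B'], [S,X,Y], [S,Y,A'], [S,A',B'], [T,U,V], [T,V,W], [X,Y,B'], [X,A',B']

giving chain groups C_0 ≅ Z^12, C_1 ≅ Z^27, C_2 ≅ Z^16.

∂_1: C_1 → C_0 is given by ∂[p,q] = [q] − [p]. For instance
  ∂[S,Y] = [Y] − [S].
The 12×27 boundary matrix has rank 10 and Smith normal form diag(1,1,1,1,1,1,1,1,1,1).

The boundary map ∂_2: C_2 → C_1 maps a triangle to the signed sum of its edges. For instance
  ∂[S,X,Y] = [X,Y] − [S,Y] + [S,X],
  ∂[P,Q,V] = [Q,V] − [P,V] + [P,Q].
This gives a 27×16 integer matrix of rank 16; reducing to Smith normal form yields diagonal entries (1,1,1,1,1,1,1,1,1,1,1,1,1,1,1,2).

Now H_k = ker ∂_k / im ∂_{k+1}, so:

  H_1: rank ker ∂_1 − rank ∂_2 = (27 − 10) − 16 = 1, and ∂_2 has invariant factor 2 > 1, so H_1 ≅ Z ⊕ Z/2Z.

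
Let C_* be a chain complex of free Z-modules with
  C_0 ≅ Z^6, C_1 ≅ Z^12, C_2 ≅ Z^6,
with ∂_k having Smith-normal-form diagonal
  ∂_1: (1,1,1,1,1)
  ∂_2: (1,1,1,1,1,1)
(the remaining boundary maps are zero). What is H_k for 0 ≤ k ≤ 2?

H_0 = Z,  H_1 = Z,  H_2 = 0.

H_0: b_0 = 6 − 0 − 5 = 1; torsion from ∂_1 factors > 1: none. So H_0 = Z.
H_1: b_1 = 12 − 5 − 6 = 1; torsion from ∂_2 factors > 1: none. So H_1 = Z.
H_2: b_2 = 6 − 6 − 0 = 0; torsion from ∂_3 factors > 1: none. So H_2 = 0.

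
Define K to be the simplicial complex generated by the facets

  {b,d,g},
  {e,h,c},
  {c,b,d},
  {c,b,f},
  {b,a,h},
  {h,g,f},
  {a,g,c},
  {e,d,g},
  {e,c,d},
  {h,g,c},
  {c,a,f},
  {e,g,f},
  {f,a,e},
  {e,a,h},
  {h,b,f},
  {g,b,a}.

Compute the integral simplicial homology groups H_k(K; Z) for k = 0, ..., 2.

We work with the vertex ordering a < b < c < d < e < f < g < h. The simplices of K, each written with vertices in increasing order, are:

  0-simplices (8): a, b, c, d, e, f, g, h
  1-simplices (24): ab, ac, ae, af, ag, ah, bc, bd, bf, bg, bh, cd, ce, cf, cg, ch, de, dg, ef, eg, eh, fg, fh, gh
  2-simplices (16): abg, abh, acf, acg, aef, aeh, bcd, bcf, bdg, bfh, cde, ceh, cgh, deg, efg, fgh

giving chain groups C_0 ≅ Z^8, C_1 ≅ Z^24, C_2 ≅ Z^16.

Boundary ∂_1: C_1 → C_0 sends each edge [p,q] (with p < q) to q − p. For instance
  ∂fh = h − f.
The resulting 8×24 matrix has rank 7, and its Smith normal form has invariant factors (1,1,1,1,1,1,1).

∂_2: C_2 → C_1 acts by ∂[p,q,r] = [q,r] − [p,r] + [p,q]. For instance
  ∂ceh = eh − ch + ce,
  ∂aef = ef − af + ae.
The 24×16 boundary matrix has rank 15 and Smith normal form diag(1,1,1,1,1,1,1,1,1,1,1,1,1,1,1).

Computing H_k = (kernel of ∂_k) / (image of ∂_{k+1}):

  H_0: rank C_0 − rank ∂_1 = 8 − 7 = 1, and the invariant factors of ∂_1 are all 1, so H_0 = Z.
  H_1: rank ker ∂_1 − rank ∂_2 = (24 − 7) − 15 = 2, and the invariant factors of ∂_2 are all 1, so H_1 = Z^2.
  H_2: rank ker ∂_2 − rank ∂_3 = (16 − 15) − 0 = 1, and there is no ∂_3, so H_2 = Z.

As a check, the Euler characteristic is 8 − 24 + 16 = 0, which agrees with 1 − 2 + 1 = 0.

H_0 = Z,  H_1 = Z^2,  H_2 = Z.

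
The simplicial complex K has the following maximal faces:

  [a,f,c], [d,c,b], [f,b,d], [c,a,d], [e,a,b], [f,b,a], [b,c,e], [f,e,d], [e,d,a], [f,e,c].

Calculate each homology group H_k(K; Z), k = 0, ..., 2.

K has 6 vertices, 15 edges, 10 triangles.
rank ∂_0 = 0, rank ∂_1 = 5 ⇒ b_0 = 6 − 0 − 5 = 1; all invariant factors of ∂_1 are 1 so no torsion. So H_0 ≅ Z.
rank ∂_1 = 5, rank ∂_2 = 10 ⇒ b_1 = 15 − 5 − 10 = 0; ∂_2 has invariant factor(s) [2] giving torsion. So H_1 ≅ Z/2Z.
rank ∂_2 = 10, rank ∂_3 = 0 ⇒ b_2 = 10 − 10 − 0 = 0. So H_2 ≅ 0.

H_0 ≅ Z,  H_1 ≅ Z/2Z,  H_2 = 0.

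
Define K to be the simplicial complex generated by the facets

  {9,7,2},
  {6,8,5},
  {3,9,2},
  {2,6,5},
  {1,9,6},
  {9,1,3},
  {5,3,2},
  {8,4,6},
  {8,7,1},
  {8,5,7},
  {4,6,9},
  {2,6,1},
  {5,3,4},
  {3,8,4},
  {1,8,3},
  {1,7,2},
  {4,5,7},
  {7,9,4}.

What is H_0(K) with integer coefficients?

H_0 = Z.

Order the vertices as 1 < 2 < 3 < 4 < 5 < 6 < 7 < 8 < 9. Listing each simplex with vertices in this order, K has dimension 2 with simplices:

  0-simplices (9): [1], [2], [3], [4], [5], [6], [7], [8], [9]
  1-simplices (27): (27 of them)
  2-simplices (18): [1,2,6], [1,2,7], [1,3,8], [1,3,9], [1,6,9], [1,7,8], [2,3,5], [2,3,9], [2,5,6], [2,7,9], [3,4,5], [3,4,8], [4,5,7], [4,6,8], [4,6,9], [4,7,9], [5,6,8], [5,7,8]

Hence C_0 ≅ Z^9, C_1 ≅ Z^27, C_2 ≅ Z^18.

The boundary map ∂_1: C_1 → C_0 sends each edge [p,q] (with p < q) to q − p.
The 9×27 boundary matrix has rank 8 and Smith normal form diag(1,1,1,1,1,1,1,1).

∂_2: C_2 → C_1 acts by ∂[p,q,r] = [q,r] − [p,r] + [p,q]. For instance
  ∂[2,5,6] = [5,6] − [2,6] + [2,5],
  ∂[1,3,8] = [3,8] − [1,8] + [1,3].
As a 27×18 matrix over Z this has rank 18, with invariant factors (1,1,1,1,1,1,1,1,1,1,1,1,1,1,1,1,1,2).

Reading off H_k = ker ∂_k / im ∂_{k+1}:

  H_0: rank C_0 − rank ∂_1 = 9 − 8 = 1, and the invariant factors of ∂_1 are all 1, so H_0 ≅ Z.

(K is a triangulation of the Klein bottle.)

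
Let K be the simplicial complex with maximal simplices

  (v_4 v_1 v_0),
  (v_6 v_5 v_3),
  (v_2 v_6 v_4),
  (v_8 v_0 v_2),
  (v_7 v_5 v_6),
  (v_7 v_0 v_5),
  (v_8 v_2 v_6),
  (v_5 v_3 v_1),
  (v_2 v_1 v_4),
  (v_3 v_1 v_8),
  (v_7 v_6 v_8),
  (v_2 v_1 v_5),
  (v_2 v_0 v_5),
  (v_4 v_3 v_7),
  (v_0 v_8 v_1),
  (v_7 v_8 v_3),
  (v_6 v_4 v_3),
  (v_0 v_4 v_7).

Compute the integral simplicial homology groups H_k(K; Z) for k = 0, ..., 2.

K has 9 vertices, 27 edges, 18 triangles.
rank ∂_0 = 0, rank ∂_1 = 8 ⇒ b_0 = 9 − 0 − 8 = 1; all invariant factors of ∂_1 are 1 so no torsion. So H_0 ≅ Z.
rank ∂_1 = 8, rank ∂_2 = 18 ⇒ b_1 = 27 − 8 − 18 = 1; ∂_2 has invariant factor(s) [2] giving torsion. So H_1 ≅ Z ⊕ Z/2.
rank ∂_2 = 18, rank ∂_3 = 0 ⇒ b_2 = 18 − 18 − 0 = 0. So H_2 ≅ 0.

H_0 = Z,  H_1 = Z ⊕ Z/2,  H_2 = 0.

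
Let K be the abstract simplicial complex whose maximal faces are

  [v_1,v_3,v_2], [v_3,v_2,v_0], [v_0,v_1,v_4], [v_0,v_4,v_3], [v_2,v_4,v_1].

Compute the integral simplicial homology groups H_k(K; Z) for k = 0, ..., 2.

H_0 ≅ Z,  H_1 ≅ Z,  H_2 = 0.

Order the vertices as v_0 < v_1 < v_2 < v_3 < v_4. Listing each simplex with vertices in this order, K has dimension 2 with simplices:

  0-simplices (5): [v_0], [v_1], [v_2], [v_3], [v_4]
  1-simplices (10): [v_0,v_1], [v_0,v_2], [v_0,v_3], [v_0,v_4], [v_1,v_2], [v_1,v_3], [v_1,v_4], [v_2,v_3], [v_2,v_4], [v_3,v_4]
  2-simplices (5): [v_0,v_1,v_4], [v_0,v_2,v_3], [v_0,v_3,v_4], [v_1,v_2,v_3], [v_1,v_2,v_4]

Hence C_0 ≅ Z^5, C_1 ≅ Z^10, C_2 ≅ Z^5.

∂_1: C_1 → C_0 is given by ∂[p,q] = [q] − [p]. For instance
  ∂[v_1,v_4] = [v_4] − [v_1].
This gives a 5×10 integer matrix of rank 4; reducing to Smith normal form yields diagonal entries (1,1,1,1).

Boundary ∂_2: C_2 → C_1 acts by ∂[p,q,r] = [q,r] − [p,r] + [p,q]. For instance
  ∂[v_0,v_1,v_4] = [v_1,v_4] − [v_0,v_4] + [v_0,v_1],
  ∂[v_1,v_2,v_3] = [v_2,v_3] − [v_1,v_3] + [v_1,v_2].
The 10×5 boundary matrix has rank 5 and Smith normal form diag(1,1,1,1,1).

Computing H_k = (kernel of ∂_k) / (image of ∂_{k+1}):

  H_0: rank C_0 − rank ∂_1 = 5 − 4 = 1, and the invariant factors of ∂_1 are all 1, so H_0 ≅ Z.
  H_1: rank ker ∂_1 − rank ∂_2 = (10 − 4) − 5 = 1, and the invariant factors of ∂_2 are all 1, so H_1 ≅ Z.
  H_2: rank ker ∂_2 − rank ∂_3 = (5 − 5) − 0 = 0, and there is no ∂_3, so H_2 ≅ 0.

As a check, the Euler characteristic is 5 − 10 + 5 = 0, which agrees with 1 − 1 + 0 = 0.
(K is a triangulation of the Möbius band.)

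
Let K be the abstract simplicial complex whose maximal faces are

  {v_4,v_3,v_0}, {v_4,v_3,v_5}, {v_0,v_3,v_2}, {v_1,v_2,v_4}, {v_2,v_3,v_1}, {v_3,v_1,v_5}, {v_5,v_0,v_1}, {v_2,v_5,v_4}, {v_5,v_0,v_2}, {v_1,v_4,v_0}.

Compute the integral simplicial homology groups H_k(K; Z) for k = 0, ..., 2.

H_0 = Z,  H_1 = Z/2,  H_2 = 0.

Order the vertices as v_0 < v_1 < v_2 < v_3 < v_4 < v_5. Listing each simplex with vertices in this order, K has dimension 2 with simplices:

  0-simplices (6): [v_0], [v_1], [v_2], [v_3], [v_4], [v_5]
  1-simplices (15): (15 of them)
  2-simplices (10): [v_0,v_1,v_4], [v_0,v_1,v_5], [v_0,v_2,v_3], [v_0,v_2,v_5], [v_0,v_3,v_4], [v_1,v_2,v_3], [v_1,v_2,v_4], [v_1,v_3,v_5], [v_2,v_4,v_5], [v_3,v_4,v_5]

Hence C_0 ≅ Z^6, C_1 ≅ Z^15, C_2 ≅ Z^10.

The boundary map ∂_1: C_1 → C_0 is given by ∂[p,q] = [q] − [p].
As a 6×15 matrix over Z this has rank 5, with invariant factors (1,1,1,1,1).

The boundary map ∂_2: C_2 → C_1 maps a triangle to the signed sum of its edges. For instance
  ∂[v_0,v_2,v_3] = [v_2,v_3] − [v_0,v_3] + [v_0,v_2],
  ∂[v_0,v_3,v_4] = [v_3,v_4] − [v_0,v_4] + [v_0,v_3].
This gives a 15×10 integer matrix of rank 10; reducing to Smith normal form yields diagonal entries (1,1,1,1,1,1,1,1,1,2).

Reading off H_k = ker ∂_k / im ∂_{k+1}:

  H_0: rank C_0 − rank ∂_1 = 6 − 5 = 1, and the invariant factors of ∂_1 are all 1, so H_0 = Z.
  H_1: rank ker ∂_1 − rank ∂_2 = (15 − 5) − 10 = 0, and ∂_2 has invariant factor 2 > 1, so H_1 = Z/2.
  H_2: rank ker ∂_2 − rank ∂_3 = (10 − 10) − 0 = 0, and there is no ∂_3, so H_2 = 0.

(K is a triangulation of the real projective plane RP^2.)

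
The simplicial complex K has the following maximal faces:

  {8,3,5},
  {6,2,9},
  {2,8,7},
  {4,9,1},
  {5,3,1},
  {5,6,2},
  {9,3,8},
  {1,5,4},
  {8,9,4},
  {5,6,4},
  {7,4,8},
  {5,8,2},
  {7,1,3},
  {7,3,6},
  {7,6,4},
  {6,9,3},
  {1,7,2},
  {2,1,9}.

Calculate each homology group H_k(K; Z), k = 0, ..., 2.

Fix the vertex order 1 < 2 < 3 < 4 < 5 < 6 < 7 < 8 < 9 and write every simplex with vertices in increasing order. Then dim K = 2 and the simplices of K are:

  0-simplices (9): [1], [2], [3], [4], [5], [6], [7], [8], [9]
  1-simplices (27): (27 of them)
  2-simplices (18): [1,2,7], [1,2,9], [1,3,5], [1,3,7], [1,4,5], [1,4,9], [2,5,6], [2,5,8], [2,6,9], [2,7,8], [3,5,8], [3,6,7], [3,6,9], [3,8,9], [4,5,6], [4,6,7], [4,7,8], [4,8,9]

giving chain groups C_0 ≅ Z^9, C_1 ≅ Z^27, C_2 ≅ Z^18.

The boundary map ∂_1: C_1 → C_0 maps an edge to its endpoints' difference, ∂[p,q] = q − p.
As a 9×27 matrix over Z this has rank 8, with invariant factors (1,1,1,1,1,1,1,1).

∂_2: C_2 → C_1 maps a triangle to the signed sum of its edges. For instance
  ∂[3,6,9] = [6,9] − [3,9] + [3,6],
  ∂[1,3,5] = [3,5] − [1,5] + [1,3].
The resulting 27×18 matrix has rank 17, and its Smith normal form has invariant factors (1,1,1,1,1,1,1,1,1,1,1,1,1,1,1,1,1).

Now H_k = ker ∂_k / im ∂_{k+1}, so:

  H_0: rank C_0 − rank ∂_1 = 9 − 8 = 1, and the invariant factors of ∂_1 are all 1, so H_0 ≅ Z.
  H_1: rank ker ∂_1 − rank ∂_2 = (27 − 8) − 17 = 2, and the invariant factors of ∂_2 are all 1, so H_1 ≅ Z^2.
  H_2: rank ker ∂_2 − rank ∂_3 = (18 − 17) − 0 = 1, and there is no ∂_3, so H_2 ≅ Z.

H_0 = Z,  H_1 = Z^2,  H_2 = Z.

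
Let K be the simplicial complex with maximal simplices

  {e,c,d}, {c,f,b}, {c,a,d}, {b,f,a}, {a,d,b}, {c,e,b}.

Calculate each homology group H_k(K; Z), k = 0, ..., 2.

Order the vertices as a < b < c < d < e < f. Listing each simplex with vertices in this order, K has dimension 2 with simplices:

  0-simplices (6): a, b, c, d, e, f
  1-simplices (12): ab, ac, ad, af, bc, bd, be, bf, cd, ce, cf, de
  2-simplices (6): abd, abf, acd, bce, bcf, cde

Hence C_0 ≅ Z^6, C_1 ≅ Z^12, C_2 ≅ Z^6.

∂_1: C_1 → C_0 maps an edge to its endpoints' difference, ∂[p,q] = q − p.
The resulting 6×12 matrix has rank 5, and its Smith normal form has invariant factors (1,1,1,1,1).

Boundary ∂_2: C_2 → C_1 sends each 2-simplex [p,q,r] to [q,r] − [p,r] + [p,q]. For instance
  ∂bcf = cf − bf + bc,
  ∂acd = cd − ad + ac.
This gives a 12×6 integer matrix of rank 6; reducing to Smith normal form yields diagonal entries (1,1,1,1,1,1).

Computing H_k = (kernel of ∂_k) / (image of ∂_{k+1}):

  H_0: rank C_0 − rank ∂_1 = 6 − 5 = 1, and the invariant factors of ∂_1 are all 1, so H_0 ≅ Z.
  H_1: rank ker ∂_1 − rank ∂_2 = (12 − 5) − 6 = 1, and the invariant factors of ∂_2 are all 1, so H_1 ≅ Z.
  H_2: rank ker ∂_2 − rank ∂_3 = (6 − 6) − 0 = 0, and there is no ∂_3, so H_2 ≅ 0.

H_0 = Z,  H_1 = Z,  H_2 = 0.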